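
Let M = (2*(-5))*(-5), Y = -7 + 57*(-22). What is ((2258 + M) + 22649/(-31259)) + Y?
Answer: 32705524/31259 ≈ 1046.3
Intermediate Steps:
Y = -1261 (Y = -7 - 1254 = -1261)
M = 50 (M = -10*(-5) = 50)
((2258 + M) + 22649/(-31259)) + Y = ((2258 + 50) + 22649/(-31259)) - 1261 = (2308 + 22649*(-1/31259)) - 1261 = (2308 - 22649/31259) - 1261 = 72123123/31259 - 1261 = 32705524/31259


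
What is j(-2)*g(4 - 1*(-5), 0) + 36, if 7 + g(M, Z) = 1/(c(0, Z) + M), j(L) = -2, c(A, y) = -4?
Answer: 248/5 ≈ 49.600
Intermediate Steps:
g(M, Z) = -7 + 1/(-4 + M)
j(-2)*g(4 - 1*(-5), 0) + 36 = -2*(29 - 7*(4 - 1*(-5)))/(-4 + (4 - 1*(-5))) + 36 = -2*(29 - 7*(4 + 5))/(-4 + (4 + 5)) + 36 = -2*(29 - 7*9)/(-4 + 9) + 36 = -2*(29 - 63)/5 + 36 = -2*(-34)/5 + 36 = -2*(-34/5) + 36 = 68/5 + 36 = 248/5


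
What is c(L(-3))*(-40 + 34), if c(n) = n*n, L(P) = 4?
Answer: -96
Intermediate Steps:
c(n) = n**2
c(L(-3))*(-40 + 34) = 4**2*(-40 + 34) = 16*(-6) = -96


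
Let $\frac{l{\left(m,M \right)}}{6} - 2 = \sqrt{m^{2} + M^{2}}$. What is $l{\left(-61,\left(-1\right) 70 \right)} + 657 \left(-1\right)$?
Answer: $-645 + 6 \sqrt{8621} \approx -87.904$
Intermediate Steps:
$l{\left(m,M \right)} = 12 + 6 \sqrt{M^{2} + m^{2}}$ ($l{\left(m,M \right)} = 12 + 6 \sqrt{m^{2} + M^{2}} = 12 + 6 \sqrt{M^{2} + m^{2}}$)
$l{\left(-61,\left(-1\right) 70 \right)} + 657 \left(-1\right) = \left(12 + 6 \sqrt{\left(\left(-1\right) 70\right)^{2} + \left(-61\right)^{2}}\right) + 657 \left(-1\right) = \left(12 + 6 \sqrt{\left(-70\right)^{2} + 3721}\right) - 657 = \left(12 + 6 \sqrt{4900 + 3721}\right) - 657 = \left(12 + 6 \sqrt{8621}\right) - 657 = -645 + 6 \sqrt{8621}$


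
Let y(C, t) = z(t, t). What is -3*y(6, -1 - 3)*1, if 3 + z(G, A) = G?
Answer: 21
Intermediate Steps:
z(G, A) = -3 + G
y(C, t) = -3 + t
-3*y(6, -1 - 3)*1 = -3*(-3 + (-1 - 3))*1 = -3*(-3 - 4)*1 = -3*(-7)*1 = 21*1 = 21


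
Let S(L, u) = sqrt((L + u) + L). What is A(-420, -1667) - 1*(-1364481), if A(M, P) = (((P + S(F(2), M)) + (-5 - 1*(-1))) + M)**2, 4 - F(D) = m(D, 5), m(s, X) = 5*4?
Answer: 5736310 - 8364*I*sqrt(113) ≈ 5.7363e+6 - 88911.0*I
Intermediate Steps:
m(s, X) = 20
F(D) = -16 (F(D) = 4 - 1*20 = 4 - 20 = -16)
S(L, u) = sqrt(u + 2*L)
A(M, P) = (-4 + M + P + sqrt(-32 + M))**2 (A(M, P) = (((P + sqrt(M + 2*(-16))) + (-5 - 1*(-1))) + M)**2 = (((P + sqrt(M - 32)) + (-5 + 1)) + M)**2 = (((P + sqrt(-32 + M)) - 4) + M)**2 = ((-4 + P + sqrt(-32 + M)) + M)**2 = (-4 + M + P + sqrt(-32 + M))**2)
A(-420, -1667) - 1*(-1364481) = (-4 - 420 - 1667 + sqrt(-32 - 420))**2 - 1*(-1364481) = (-4 - 420 - 1667 + sqrt(-452))**2 + 1364481 = (-4 - 420 - 1667 + 2*I*sqrt(113))**2 + 1364481 = (-2091 + 2*I*sqrt(113))**2 + 1364481 = 1364481 + (-2091 + 2*I*sqrt(113))**2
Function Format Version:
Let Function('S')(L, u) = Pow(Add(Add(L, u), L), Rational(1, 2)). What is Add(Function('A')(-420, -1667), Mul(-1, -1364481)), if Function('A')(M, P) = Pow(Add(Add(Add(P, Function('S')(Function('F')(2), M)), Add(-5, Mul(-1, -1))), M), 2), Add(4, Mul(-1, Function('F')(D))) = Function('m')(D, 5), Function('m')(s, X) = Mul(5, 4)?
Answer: Add(5736310, Mul(-8364, I, Pow(113, Rational(1, 2)))) ≈ Add(5.7363e+6, Mul(-88911., I))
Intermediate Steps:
Function('m')(s, X) = 20
Function('F')(D) = -16 (Function('F')(D) = Add(4, Mul(-1, 20)) = Add(4, -20) = -16)
Function('S')(L, u) = Pow(Add(u, Mul(2, L)), Rational(1, 2))
Function('A')(M, P) = Pow(Add(-4, M, P, Pow(Add(-32, M), Rational(1, 2))), 2) (Function('A')(M, P) = Pow(Add(Add(Add(P, Pow(Add(M, Mul(2, -16)), Rational(1, 2))), Add(-5, Mul(-1, -1))), M), 2) = Pow(Add(Add(Add(P, Pow(Add(M, -32), Rational(1, 2))), Add(-5, 1)), M), 2) = Pow(Add(Add(Add(P, Pow(Add(-32, M), Rational(1, 2))), -4), M), 2) = Pow(Add(Add(-4, P, Pow(Add(-32, M), Rational(1, 2))), M), 2) = Pow(Add(-4, M, P, Pow(Add(-32, M), Rational(1, 2))), 2))
Add(Function('A')(-420, -1667), Mul(-1, -1364481)) = Add(Pow(Add(-4, -420, -1667, Pow(Add(-32, -420), Rational(1, 2))), 2), Mul(-1, -1364481)) = Add(Pow(Add(-4, -420, -1667, Pow(-452, Rational(1, 2))), 2), 1364481) = Add(Pow(Add(-4, -420, -1667, Mul(2, I, Pow(113, Rational(1, 2)))), 2), 1364481) = Add(Pow(Add(-2091, Mul(2, I, Pow(113, Rational(1, 2)))), 2), 1364481) = Add(1364481, Pow(Add(-2091, Mul(2, I, Pow(113, Rational(1, 2)))), 2))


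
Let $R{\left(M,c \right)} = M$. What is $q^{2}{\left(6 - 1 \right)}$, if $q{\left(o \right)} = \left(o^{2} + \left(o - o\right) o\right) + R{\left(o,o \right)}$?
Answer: $900$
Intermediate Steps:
$q{\left(o \right)} = o + o^{2}$ ($q{\left(o \right)} = \left(o^{2} + \left(o - o\right) o\right) + o = \left(o^{2} + 0 o\right) + o = \left(o^{2} + 0\right) + o = o^{2} + o = o + o^{2}$)
$q^{2}{\left(6 - 1 \right)} = \left(\left(6 - 1\right) \left(1 + \left(6 - 1\right)\right)\right)^{2} = \left(5 \left(1 + 5\right)\right)^{2} = \left(5 \cdot 6\right)^{2} = 30^{2} = 900$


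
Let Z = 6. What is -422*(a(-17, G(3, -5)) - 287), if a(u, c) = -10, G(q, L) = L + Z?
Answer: 125334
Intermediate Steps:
G(q, L) = 6 + L (G(q, L) = L + 6 = 6 + L)
-422*(a(-17, G(3, -5)) - 287) = -422*(-10 - 287) = -422*(-297) = 125334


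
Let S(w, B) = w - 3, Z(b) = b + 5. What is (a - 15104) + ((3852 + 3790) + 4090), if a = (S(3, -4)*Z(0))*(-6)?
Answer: -3372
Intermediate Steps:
Z(b) = 5 + b
S(w, B) = -3 + w
a = 0 (a = ((-3 + 3)*(5 + 0))*(-6) = (0*5)*(-6) = 0*(-6) = 0)
(a - 15104) + ((3852 + 3790) + 4090) = (0 - 15104) + ((3852 + 3790) + 4090) = -15104 + (7642 + 4090) = -15104 + 11732 = -3372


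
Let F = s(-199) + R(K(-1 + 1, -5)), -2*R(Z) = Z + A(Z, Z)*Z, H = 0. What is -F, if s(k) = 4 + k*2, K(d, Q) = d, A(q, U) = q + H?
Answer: 394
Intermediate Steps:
A(q, U) = q (A(q, U) = q + 0 = q)
R(Z) = -Z/2 - Z²/2 (R(Z) = -(Z + Z*Z)/2 = -(Z + Z²)/2 = -Z/2 - Z²/2)
s(k) = 4 + 2*k
F = -394 (F = (4 + 2*(-199)) - (-1 + 1)*(1 + (-1 + 1))/2 = (4 - 398) - ½*0*(1 + 0) = -394 - ½*0*1 = -394 + 0 = -394)
-F = -1*(-394) = 394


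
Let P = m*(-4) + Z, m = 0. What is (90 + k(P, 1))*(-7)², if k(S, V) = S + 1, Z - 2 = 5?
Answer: 4802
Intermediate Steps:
Z = 7 (Z = 2 + 5 = 7)
P = 7 (P = 0*(-4) + 7 = 0 + 7 = 7)
k(S, V) = 1 + S
(90 + k(P, 1))*(-7)² = (90 + (1 + 7))*(-7)² = (90 + 8)*49 = 98*49 = 4802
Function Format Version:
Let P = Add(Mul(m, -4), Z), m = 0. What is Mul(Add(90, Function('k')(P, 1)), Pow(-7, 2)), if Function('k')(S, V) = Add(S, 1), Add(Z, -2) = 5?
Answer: 4802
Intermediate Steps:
Z = 7 (Z = Add(2, 5) = 7)
P = 7 (P = Add(Mul(0, -4), 7) = Add(0, 7) = 7)
Function('k')(S, V) = Add(1, S)
Mul(Add(90, Function('k')(P, 1)), Pow(-7, 2)) = Mul(Add(90, Add(1, 7)), Pow(-7, 2)) = Mul(Add(90, 8), 49) = Mul(98, 49) = 4802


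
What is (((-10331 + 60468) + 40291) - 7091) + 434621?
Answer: 517958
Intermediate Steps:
(((-10331 + 60468) + 40291) - 7091) + 434621 = ((50137 + 40291) - 7091) + 434621 = (90428 - 7091) + 434621 = 83337 + 434621 = 517958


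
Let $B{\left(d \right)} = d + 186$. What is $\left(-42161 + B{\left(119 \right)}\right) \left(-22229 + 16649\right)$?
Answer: $233556480$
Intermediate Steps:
$B{\left(d \right)} = 186 + d$
$\left(-42161 + B{\left(119 \right)}\right) \left(-22229 + 16649\right) = \left(-42161 + \left(186 + 119\right)\right) \left(-22229 + 16649\right) = \left(-42161 + 305\right) \left(-5580\right) = \left(-41856\right) \left(-5580\right) = 233556480$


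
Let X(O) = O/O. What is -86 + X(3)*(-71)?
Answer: -157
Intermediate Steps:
X(O) = 1
-86 + X(3)*(-71) = -86 + 1*(-71) = -86 - 71 = -157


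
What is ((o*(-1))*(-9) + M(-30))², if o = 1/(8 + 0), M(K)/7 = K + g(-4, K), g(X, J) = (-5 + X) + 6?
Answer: 3381921/64 ≈ 52843.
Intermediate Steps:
g(X, J) = 1 + X
M(K) = -21 + 7*K (M(K) = 7*(K + (1 - 4)) = 7*(K - 3) = 7*(-3 + K) = -21 + 7*K)
o = ⅛ (o = 1/8 = ⅛ ≈ 0.12500)
((o*(-1))*(-9) + M(-30))² = (((⅛)*(-1))*(-9) + (-21 + 7*(-30)))² = (-⅛*(-9) + (-21 - 210))² = (9/8 - 231)² = (-1839/8)² = 3381921/64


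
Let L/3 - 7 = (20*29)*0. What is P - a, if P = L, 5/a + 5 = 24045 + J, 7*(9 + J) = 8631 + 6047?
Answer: 768152/36579 ≈ 21.000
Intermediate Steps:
J = 14615/7 (J = -9 + (8631 + 6047)/7 = -9 + (⅐)*14678 = -9 + 14678/7 = 14615/7 ≈ 2087.9)
L = 21 (L = 21 + 3*((20*29)*0) = 21 + 3*(580*0) = 21 + 3*0 = 21 + 0 = 21)
a = 7/36579 (a = 5/(-5 + (24045 + 14615/7)) = 5/(-5 + 182930/7) = 5/(182895/7) = 5*(7/182895) = 7/36579 ≈ 0.00019137)
P = 21
P - a = 21 - 1*7/36579 = 21 - 7/36579 = 768152/36579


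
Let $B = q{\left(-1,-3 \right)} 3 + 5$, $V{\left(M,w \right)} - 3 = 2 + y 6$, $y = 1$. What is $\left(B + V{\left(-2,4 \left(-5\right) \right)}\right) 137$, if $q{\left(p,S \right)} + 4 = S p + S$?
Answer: $548$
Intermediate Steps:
$q{\left(p,S \right)} = -4 + S + S p$ ($q{\left(p,S \right)} = -4 + \left(S p + S\right) = -4 + \left(S + S p\right) = -4 + S + S p$)
$V{\left(M,w \right)} = 11$ ($V{\left(M,w \right)} = 3 + \left(2 + 1 \cdot 6\right) = 3 + \left(2 + 6\right) = 3 + 8 = 11$)
$B = -7$ ($B = \left(-4 - 3 - -3\right) 3 + 5 = \left(-4 - 3 + 3\right) 3 + 5 = \left(-4\right) 3 + 5 = -12 + 5 = -7$)
$\left(B + V{\left(-2,4 \left(-5\right) \right)}\right) 137 = \left(-7 + 11\right) 137 = 4 \cdot 137 = 548$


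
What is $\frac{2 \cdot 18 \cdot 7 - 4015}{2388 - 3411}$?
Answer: $\frac{3763}{1023} \approx 3.6784$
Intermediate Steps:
$\frac{2 \cdot 18 \cdot 7 - 4015}{2388 - 3411} = \frac{36 \cdot 7 - 4015}{-1023} = \left(252 - 4015\right) \left(- \frac{1}{1023}\right) = \left(-3763\right) \left(- \frac{1}{1023}\right) = \frac{3763}{1023}$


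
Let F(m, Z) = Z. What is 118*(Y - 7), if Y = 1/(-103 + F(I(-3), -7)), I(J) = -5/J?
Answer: -45489/55 ≈ -827.07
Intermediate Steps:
Y = -1/110 (Y = 1/(-103 - 7) = 1/(-110) = -1/110 ≈ -0.0090909)
118*(Y - 7) = 118*(-1/110 - 7) = 118*(-771/110) = -45489/55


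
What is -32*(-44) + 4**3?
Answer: 1472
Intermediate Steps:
-32*(-44) + 4**3 = 1408 + 64 = 1472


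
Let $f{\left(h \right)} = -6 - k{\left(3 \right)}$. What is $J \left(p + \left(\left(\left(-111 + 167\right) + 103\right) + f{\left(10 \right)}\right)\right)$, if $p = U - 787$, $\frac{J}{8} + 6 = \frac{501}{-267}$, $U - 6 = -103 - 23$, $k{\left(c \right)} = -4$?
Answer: $\frac{4206000}{89} \approx 47258.0$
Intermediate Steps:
$f{\left(h \right)} = -2$ ($f{\left(h \right)} = -6 - -4 = -6 + 4 = -2$)
$U = -120$ ($U = 6 - 126 = -120$)
$J = - \frac{5608}{89}$ ($J = -48 + 8 \frac{501}{-267} = -48 + 8 \cdot 501 \left(- \frac{1}{267}\right) = -48 + 8 \left(- \frac{167}{89}\right) = -48 - \frac{1336}{89} = - \frac{5608}{89} \approx -63.011$)
$p = -907$ ($p = -120 - 787 = -907$)
$J \left(p + \left(\left(\left(-111 + 167\right) + 103\right) + f{\left(10 \right)}\right)\right) = - \frac{5608 \left(-907 + \left(\left(\left(-111 + 167\right) + 103\right) - 2\right)\right)}{89} = - \frac{5608 \left(-907 + \left(\left(56 + 103\right) - 2\right)\right)}{89} = - \frac{5608 \left(-907 + \left(159 - 2\right)\right)}{89} = - \frac{5608 \left(-907 + 157\right)}{89} = \left(- \frac{5608}{89}\right) \left(-750\right) = \frac{4206000}{89}$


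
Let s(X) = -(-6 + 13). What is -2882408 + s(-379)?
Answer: -2882415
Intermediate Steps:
s(X) = -7 (s(X) = -1*7 = -7)
-2882408 + s(-379) = -2882408 - 7 = -2882415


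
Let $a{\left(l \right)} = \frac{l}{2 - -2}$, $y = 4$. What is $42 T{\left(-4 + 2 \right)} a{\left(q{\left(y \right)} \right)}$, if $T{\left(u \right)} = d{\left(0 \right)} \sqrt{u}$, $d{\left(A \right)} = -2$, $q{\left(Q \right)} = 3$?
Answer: $- 63 i \sqrt{2} \approx - 89.095 i$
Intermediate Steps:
$T{\left(u \right)} = - 2 \sqrt{u}$
$a{\left(l \right)} = \frac{l}{4}$ ($a{\left(l \right)} = \frac{l}{2 + 2} = \frac{l}{4}$)
$42 T{\left(-4 + 2 \right)} a{\left(q{\left(y \right)} \right)} = 42 \left(- 2 \sqrt{-4 + 2}\right) \frac{1}{4} \cdot 3 = 42 \left(- 2 \sqrt{-2}\right) \frac{3}{4} = 42 \left(- 2 i \sqrt{2}\right) \frac{3}{4} = - 84 i \sqrt{2} \cdot \frac{3}{4} = - 63 i \sqrt{2}$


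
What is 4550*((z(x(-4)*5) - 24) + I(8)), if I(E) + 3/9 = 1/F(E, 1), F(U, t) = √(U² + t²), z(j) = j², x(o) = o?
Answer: 5127850/3 + 70*√65 ≈ 1.7098e+6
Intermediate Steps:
I(E) = -⅓ + (1 + E²)^(-½) (I(E) = -⅓ + 1/(√(E² + 1²)) = -⅓ + 1/(√(E² + 1)) = -⅓ + 1/(√(1 + E²)) = -⅓ + (1 + E²)^(-½))
4550*((z(x(-4)*5) - 24) + I(8)) = 4550*(((-4*5)² - 24) + (-⅓ + (1 + 8²)^(-½))) = 4550*(((-20)² - 24) + (-⅓ + (1 + 64)^(-½))) = 4550*((400 - 24) + (-⅓ + 65^(-½))) = 4550*(376 + (-⅓ + √65/65)) = 4550*(1127/3 + √65/65) = 5127850/3 + 70*√65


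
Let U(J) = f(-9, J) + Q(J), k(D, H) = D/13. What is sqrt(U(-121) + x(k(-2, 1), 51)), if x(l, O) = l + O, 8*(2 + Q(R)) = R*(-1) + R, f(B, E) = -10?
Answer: sqrt(6565)/13 ≈ 6.2327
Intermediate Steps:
k(D, H) = D/13 (k(D, H) = D*(1/13) = D/13)
Q(R) = -2 (Q(R) = -2 + (R*(-1) + R)/8 = -2 + (-R + R)/8 = -2 + (1/8)*0 = -2 + 0 = -2)
U(J) = -12 (U(J) = -10 - 2 = -12)
x(l, O) = O + l
sqrt(U(-121) + x(k(-2, 1), 51)) = sqrt(-12 + (51 + (1/13)*(-2))) = sqrt(-12 + (51 - 2/13)) = sqrt(-12 + 661/13) = sqrt(505/13) = sqrt(6565)/13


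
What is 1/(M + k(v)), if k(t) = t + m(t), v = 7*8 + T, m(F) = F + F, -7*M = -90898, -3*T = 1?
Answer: 7/92067 ≈ 7.6032e-5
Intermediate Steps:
T = -⅓ (T = -⅓*1 = -⅓ ≈ -0.33333)
M = 90898/7 (M = -⅐*(-90898) = 90898/7 ≈ 12985.)
m(F) = 2*F
v = 167/3 (v = 7*8 - ⅓ = 56 - ⅓ = 167/3 ≈ 55.667)
k(t) = 3*t (k(t) = t + 2*t = 3*t)
1/(M + k(v)) = 1/(90898/7 + 3*(167/3)) = 1/(90898/7 + 167) = 1/(92067/7) = 7/92067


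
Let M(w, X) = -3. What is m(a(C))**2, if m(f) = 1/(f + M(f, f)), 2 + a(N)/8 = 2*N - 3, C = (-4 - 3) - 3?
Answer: 1/41209 ≈ 2.4267e-5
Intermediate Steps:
C = -10 (C = -7 - 3 = -10)
a(N) = -40 + 16*N (a(N) = -16 + 8*(2*N - 3) = -16 + 8*(-3 + 2*N) = -16 + (-24 + 16*N) = -40 + 16*N)
m(f) = 1/(-3 + f) (m(f) = 1/(f - 3) = 1/(-3 + f))
m(a(C))**2 = (1/(-3 + (-40 + 16*(-10))))**2 = (1/(-3 + (-40 - 160)))**2 = (1/(-3 - 200))**2 = (1/(-203))**2 = (-1/203)**2 = 1/41209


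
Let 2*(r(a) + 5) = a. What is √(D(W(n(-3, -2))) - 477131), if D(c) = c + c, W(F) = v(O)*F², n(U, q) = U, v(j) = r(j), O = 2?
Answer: I*√477203 ≈ 690.8*I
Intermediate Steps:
r(a) = -5 + a/2
v(j) = -5 + j/2
W(F) = -4*F² (W(F) = (-5 + (½)*2)*F² = (-5 + 1)*F² = -4*F²)
D(c) = 2*c
√(D(W(n(-3, -2))) - 477131) = √(2*(-4*(-3)²) - 477131) = √(2*(-4*9) - 477131) = √(2*(-36) - 477131) = √(-72 - 477131) = √(-477203) = I*√477203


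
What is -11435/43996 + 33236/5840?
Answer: 21804229/4014635 ≈ 5.4312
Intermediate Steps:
-11435/43996 + 33236/5840 = -11435*1/43996 + 33236*(1/5840) = -11435/43996 + 8309/1460 = 21804229/4014635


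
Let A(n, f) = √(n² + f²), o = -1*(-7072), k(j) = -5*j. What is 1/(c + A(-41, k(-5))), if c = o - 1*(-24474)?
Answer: 15773/497573905 - √2306/995147810 ≈ 3.1652e-5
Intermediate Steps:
o = 7072
c = 31546 (c = 7072 - 1*(-24474) = 7072 + 24474 = 31546)
A(n, f) = √(f² + n²)
1/(c + A(-41, k(-5))) = 1/(31546 + √((-5*(-5))² + (-41)²)) = 1/(31546 + √(25² + 1681)) = 1/(31546 + √(625 + 1681)) = 1/(31546 + √2306)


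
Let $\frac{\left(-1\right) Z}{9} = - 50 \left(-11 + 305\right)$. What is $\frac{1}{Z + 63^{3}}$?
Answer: $\frac{1}{382347} \approx 2.6154 \cdot 10^{-6}$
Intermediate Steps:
$Z = 132300$ ($Z = - 9 \left(- 50 \left(-11 + 305\right)\right) = - 9 \left(\left(-50\right) 294\right) = \left(-9\right) \left(-14700\right) = 132300$)
$\frac{1}{Z + 63^{3}} = \frac{1}{132300 + 63^{3}} = \frac{1}{132300 + 250047} = \frac{1}{382347}$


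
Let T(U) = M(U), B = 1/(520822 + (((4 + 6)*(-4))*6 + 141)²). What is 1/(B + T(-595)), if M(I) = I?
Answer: -530623/315720684 ≈ -0.0016807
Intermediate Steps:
B = 1/530623 (B = 1/(520822 + ((10*(-4))*6 + 141)²) = 1/(520822 + (-40*6 + 141)²) = 1/(520822 + (-240 + 141)²) = 1/(520822 + (-99)²) = 1/(520822 + 9801) = 1/530623 ≈ 1.8846e-6)
T(U) = U
1/(B + T(-595)) = 1/(1/530623 - 595) = 1/(-315720684/530623) = -530623/315720684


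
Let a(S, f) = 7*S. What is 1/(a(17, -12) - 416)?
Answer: -1/297 ≈ -0.0033670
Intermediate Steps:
1/(a(17, -12) - 416) = 1/(7*17 - 416) = 1/(119 - 416) = 1/(-297) = -1/297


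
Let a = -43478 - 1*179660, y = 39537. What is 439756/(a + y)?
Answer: -439756/183601 ≈ -2.3952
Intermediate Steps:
a = -223138 (a = -43478 - 179660 = -223138)
439756/(a + y) = 439756/(-223138 + 39537) = 439756/(-183601) = 439756*(-1/183601) = -439756/183601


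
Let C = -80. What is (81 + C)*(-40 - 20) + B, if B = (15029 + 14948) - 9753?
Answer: 20164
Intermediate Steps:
B = 20224 (B = 29977 - 9753 = 20224)
(81 + C)*(-40 - 20) + B = (81 - 80)*(-40 - 20) + 20224 = 1*(-60) + 20224 = -60 + 20224 = 20164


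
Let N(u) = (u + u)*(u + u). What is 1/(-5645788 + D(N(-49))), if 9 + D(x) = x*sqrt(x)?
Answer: -1/4704605 ≈ -2.1256e-7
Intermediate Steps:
N(u) = 4*u**2 (N(u) = (2*u)*(2*u) = 4*u**2)
D(x) = -9 + x**(3/2) (D(x) = -9 + x*sqrt(x) = -9 + x**(3/2))
1/(-5645788 + D(N(-49))) = 1/(-5645788 + (-9 + (4*(-49)**2)**(3/2))) = 1/(-5645788 + (-9 + (4*2401)**(3/2))) = 1/(-5645788 + (-9 + 9604**(3/2))) = 1/(-5645788 + (-9 + 941192)) = 1/(-5645788 + 941183) = 1/(-4704605) = -1/4704605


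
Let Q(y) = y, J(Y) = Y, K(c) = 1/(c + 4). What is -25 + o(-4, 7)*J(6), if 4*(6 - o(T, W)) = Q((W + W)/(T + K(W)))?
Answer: 704/43 ≈ 16.372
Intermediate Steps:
K(c) = 1/(4 + c)
o(T, W) = 6 - W/(2*(T + 1/(4 + W))) (o(T, W) = 6 - (W + W)/(4*(T + 1/(4 + W))) = 6 - 2*W/(4*(T + 1/(4 + W))) = 6 - W/(2*(T + 1/(4 + W))))
-25 + o(-4, 7)*J(6) = -25 + (6 - ½*7/(-4 + 1/(4 + 7)))*6 = -25 + (6 - ½*7/(-4 + 1/11))*6 = -25 + (6 - ½*7/(-43/11))*6 = -25 + (6 - ½*7*(-11/43))*6 = -25 + (6 + 77/86)*6 = -25 + (593/86)*6 = -25 + 1779/43 = 704/43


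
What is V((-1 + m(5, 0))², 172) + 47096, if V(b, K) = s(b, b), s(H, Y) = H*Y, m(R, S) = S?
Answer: 47097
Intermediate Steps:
V(b, K) = b² (V(b, K) = b*b = b²)
V((-1 + m(5, 0))², 172) + 47096 = ((-1 + 0)²)² + 47096 = ((-1)²)² + 47096 = 1² + 47096 = 1 + 47096 = 47097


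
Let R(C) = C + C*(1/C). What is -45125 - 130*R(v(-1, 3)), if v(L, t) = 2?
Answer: -45515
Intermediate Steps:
R(C) = 1 + C (R(C) = C + C/C = C + 1 = 1 + C)
-45125 - 130*R(v(-1, 3)) = -45125 - 130*(1 + 2) = -45125 - 130*3 = -45125 - 390 = -45515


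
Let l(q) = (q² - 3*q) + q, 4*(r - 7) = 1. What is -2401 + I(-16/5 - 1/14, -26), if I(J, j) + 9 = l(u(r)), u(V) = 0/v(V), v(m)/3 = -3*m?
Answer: -2410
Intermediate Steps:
v(m) = -9*m (v(m) = 3*(-3*m) = -9*m)
r = 29/4 (r = 7 + (¼)*1 = 7 + ¼ = 29/4 ≈ 7.2500)
u(V) = 0 (u(V) = 0/((-9*V)) = 0*(-1/(9*V)) = 0)
l(q) = q² - 2*q
I(J, j) = -9 (I(J, j) = -9 + 0*(-2 + 0) = -9 + 0*(-2) = -9 + 0 = -9)
-2401 + I(-16/5 - 1/14, -26) = -2401 - 9 = -2410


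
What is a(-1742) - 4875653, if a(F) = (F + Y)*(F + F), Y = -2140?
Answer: 8649235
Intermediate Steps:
a(F) = 2*F*(-2140 + F) (a(F) = (F - 2140)*(F + F) = (-2140 + F)*(2*F) = 2*F*(-2140 + F))
a(-1742) - 4875653 = 2*(-1742)*(-2140 - 1742) - 4875653 = 2*(-1742)*(-3882) - 4875653 = 13524888 - 4875653 = 8649235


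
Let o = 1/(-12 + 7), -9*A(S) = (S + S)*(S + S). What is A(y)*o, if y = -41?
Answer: 6724/45 ≈ 149.42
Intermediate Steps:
A(S) = -4*S²/9 (A(S) = -(S + S)*(S + S)/9 = -2*S*2*S/9 = -4*S²/9)
o = -⅕ (o = 1/(-5) = -⅕ ≈ -0.20000)
A(y)*o = -4/9*(-41)²*(-⅕) = -4/9*1681*(-⅕) = -6724/9*(-⅕) = 6724/45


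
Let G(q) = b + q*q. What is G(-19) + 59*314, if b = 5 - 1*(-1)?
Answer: 18893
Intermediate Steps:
b = 6 (b = 5 + 1 = 6)
G(q) = 6 + q**2 (G(q) = 6 + q*q = 6 + q**2)
G(-19) + 59*314 = (6 + (-19)**2) + 59*314 = (6 + 361) + 18526 = 367 + 18526 = 18893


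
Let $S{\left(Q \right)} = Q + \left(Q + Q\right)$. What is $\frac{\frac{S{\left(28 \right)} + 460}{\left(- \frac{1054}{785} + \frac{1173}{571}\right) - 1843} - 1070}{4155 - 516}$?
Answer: $- \frac{441913221610}{1502503314813} \approx -0.29412$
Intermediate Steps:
$S{\left(Q \right)} = 3 Q$ ($S{\left(Q \right)} = Q + 2 Q = 3 Q$)
$\frac{\frac{S{\left(28 \right)} + 460}{\left(- \frac{1054}{785} + \frac{1173}{571}\right) - 1843} - 1070}{4155 - 516} = \frac{\frac{3 \cdot 28 + 460}{\left(- \frac{1054}{785} + \frac{1173}{571}\right) - 1843} - 1070}{4155 - 516} = \frac{\frac{84 + 460}{\left(\left(-1054\right) \frac{1}{785} + 1173 \cdot \frac{1}{571}\right) - 1843} - 1070}{3639} = \left(\frac{544}{\left(- \frac{1054}{785} + \frac{1173}{571}\right) - 1843} - 1070\right) \frac{1}{3639} = \left(\frac{544}{\frac{318971}{448235} - 1843} - 1070\right) \frac{1}{3639} = \left(\frac{544}{- \frac{825778134}{448235}} - 1070\right) \frac{1}{3639} = \left(544 \left(- \frac{448235}{825778134}\right) - 1070\right) \frac{1}{3639} = \left(- \frac{121919920}{412889067} - 1070\right) \frac{1}{3639} = \left(- \frac{441913221610}{412889067}\right) \frac{1}{3639} = - \frac{441913221610}{1502503314813}$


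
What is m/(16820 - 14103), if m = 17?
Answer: 17/2717 ≈ 0.0062569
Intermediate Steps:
m/(16820 - 14103) = 17/(16820 - 14103) = 17/2717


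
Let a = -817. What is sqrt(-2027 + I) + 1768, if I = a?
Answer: 1768 + 6*I*sqrt(79) ≈ 1768.0 + 53.329*I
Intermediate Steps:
I = -817
sqrt(-2027 + I) + 1768 = sqrt(-2027 - 817) + 1768 = sqrt(-2844) + 1768 = 6*I*sqrt(79) + 1768 = 1768 + 6*I*sqrt(79)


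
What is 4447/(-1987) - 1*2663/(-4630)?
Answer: -15298229/9199810 ≈ -1.6629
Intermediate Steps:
4447/(-1987) - 1*2663/(-4630) = 4447*(-1/1987) - 2663*(-1/4630) = -4447/1987 + 2663/4630 = -15298229/9199810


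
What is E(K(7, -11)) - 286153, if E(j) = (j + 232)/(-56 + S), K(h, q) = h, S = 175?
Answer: -34051968/119 ≈ -2.8615e+5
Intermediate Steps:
E(j) = 232/119 + j/119 (E(j) = (j + 232)/(-56 + 175) = (232 + j)/119 = (232 + j)*(1/119) = 232/119 + j/119)
E(K(7, -11)) - 286153 = (232/119 + (1/119)*7) - 286153 = (232/119 + 1/17) - 286153 = 239/119 - 286153 = -34051968/119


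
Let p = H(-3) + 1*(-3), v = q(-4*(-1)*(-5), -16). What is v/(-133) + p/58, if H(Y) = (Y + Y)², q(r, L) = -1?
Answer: 4447/7714 ≈ 0.57648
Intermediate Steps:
H(Y) = 4*Y² (H(Y) = (2*Y)² = 4*Y²)
v = -1
p = 33 (p = 4*(-3)² + 1*(-3) = 4*9 - 3 = 36 - 3 = 33)
v/(-133) + p/58 = -1/(-133) + 33/58 = -1*(-1/133) + 33*(1/58) = 1/133 + 33/58 = 4447/7714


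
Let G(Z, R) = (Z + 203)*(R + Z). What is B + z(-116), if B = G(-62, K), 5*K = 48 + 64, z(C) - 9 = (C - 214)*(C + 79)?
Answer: 33177/5 ≈ 6635.4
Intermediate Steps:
z(C) = 9 + (-214 + C)*(79 + C) (z(C) = 9 + (C - 214)*(C + 79) = 9 + (-214 + C)*(79 + C))
K = 112/5 (K = (48 + 64)/5 = (⅕)*112 = 112/5 ≈ 22.400)
G(Z, R) = (203 + Z)*(R + Z)
B = -27918/5 (B = (-62)² + 203*(112/5) + 203*(-62) + (112/5)*(-62) = 3844 + 22736/5 - 12586 - 6944/5 = -27918/5 ≈ -5583.6)
B + z(-116) = -27918/5 + (-16897 + (-116)² - 135*(-116)) = -27918/5 + (-16897 + 13456 + 15660) = -27918/5 + 12219 = 33177/5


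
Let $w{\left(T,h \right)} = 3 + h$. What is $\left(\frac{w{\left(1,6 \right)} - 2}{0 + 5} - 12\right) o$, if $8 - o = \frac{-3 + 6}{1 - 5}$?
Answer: $- \frac{371}{4} \approx -92.75$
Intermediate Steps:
$o = \frac{35}{4}$ ($o = 8 - \frac{-3 + 6}{1 - 5} = 8 - \frac{3}{-4} = 8 - 3 \left(- \frac{1}{4}\right) = 8 - - \frac{3}{4} = 8 + \frac{3}{4} = \frac{35}{4} \approx 8.75$)
$\left(\frac{w{\left(1,6 \right)} - 2}{0 + 5} - 12\right) o = \left(\frac{\left(3 + 6\right) - 2}{0 + 5} - 12\right) \frac{35}{4} = \left(\frac{9 - 2}{5} - 12\right) \frac{35}{4} = \left(7 \cdot \frac{1}{5} - 12\right) \frac{35}{4} = \left(\frac{7}{5} - 12\right) \frac{35}{4} = \left(- \frac{53}{5}\right) \frac{35}{4} = - \frac{371}{4}$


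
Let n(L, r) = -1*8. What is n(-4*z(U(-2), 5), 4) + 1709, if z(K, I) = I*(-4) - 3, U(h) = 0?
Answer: 1701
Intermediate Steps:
z(K, I) = -3 - 4*I (z(K, I) = -4*I - 3 = -3 - 4*I)
n(L, r) = -8
n(-4*z(U(-2), 5), 4) + 1709 = -8 + 1709 = 1701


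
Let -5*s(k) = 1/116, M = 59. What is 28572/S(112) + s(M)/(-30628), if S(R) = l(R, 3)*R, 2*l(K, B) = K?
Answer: 7930622993/1740895520 ≈ 4.5555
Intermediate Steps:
l(K, B) = K/2
s(k) = -1/580 (s(k) = -⅕/116 = -⅕*1/116 = -1/580)
S(R) = R²/2 (S(R) = (R/2)*R = R²/2)
28572/S(112) + s(M)/(-30628) = 28572/(((½)*112²)) - 1/580/(-30628) = 28572/(((½)*12544)) - 1/580*(-1/30628) = 28572/6272 + 1/17764240 = 28572*(1/6272) + 1/17764240 = 7143/1568 + 1/17764240 = 7930622993/1740895520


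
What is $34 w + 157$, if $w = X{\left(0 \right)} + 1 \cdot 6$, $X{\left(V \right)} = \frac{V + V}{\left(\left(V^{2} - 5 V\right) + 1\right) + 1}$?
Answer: $361$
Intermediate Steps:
$X{\left(V \right)} = \frac{2 V}{2 + V^{2} - 5 V}$ ($X{\left(V \right)} = \frac{2 V}{\left(1 + V^{2} - 5 V\right) + 1} = \frac{2 V}{2 + V^{2} - 5 V}$)
$w = 6$ ($w = 2 \cdot 0 \frac{1}{2 + 0^{2} - 0} + 1 \cdot 6 = 2 \cdot 0 \frac{1}{2 + 0 + 0} + 6 = 2 \cdot 0 \cdot \frac{1}{2} + 6 = 0 + 6 = 6$)
$34 w + 157 = 34 \cdot 6 + 157 = 204 + 157 = 361$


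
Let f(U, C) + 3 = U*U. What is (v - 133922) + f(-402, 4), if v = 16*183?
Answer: 30607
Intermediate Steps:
v = 2928
f(U, C) = -3 + U² (f(U, C) = -3 + U*U = -3 + U²)
(v - 133922) + f(-402, 4) = (2928 - 133922) + (-3 + (-402)²) = -130994 + (-3 + 161604) = -130994 + 161601 = 30607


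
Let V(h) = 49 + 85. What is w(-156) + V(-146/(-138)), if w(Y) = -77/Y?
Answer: 20981/156 ≈ 134.49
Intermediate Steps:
V(h) = 134
w(-156) + V(-146/(-138)) = -77/(-156) + 134 = -77*(-1/156) + 134 = 77/156 + 134 = 20981/156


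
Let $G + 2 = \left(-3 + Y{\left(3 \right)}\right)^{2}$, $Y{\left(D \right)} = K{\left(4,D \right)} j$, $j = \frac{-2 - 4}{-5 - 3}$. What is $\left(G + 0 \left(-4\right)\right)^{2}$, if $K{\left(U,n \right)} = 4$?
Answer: $4$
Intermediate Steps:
$j = \frac{3}{4}$ ($j = - \frac{6}{-8} = \left(-6\right) \left(- \frac{1}{8}\right) = \frac{3}{4} \approx 0.75$)
$Y{\left(D \right)} = 3$ ($Y{\left(D \right)} = 4 \cdot \frac{3}{4} = 3$)
$G = -2$ ($G = -2 + \left(-3 + 3\right)^{2} = -2 + 0^{2} = -2 + 0 = -2$)
$\left(G + 0 \left(-4\right)\right)^{2} = \left(-2 + 0 \left(-4\right)\right)^{2} = \left(-2 + 0\right)^{2} = \left(-2\right)^{2} = 4$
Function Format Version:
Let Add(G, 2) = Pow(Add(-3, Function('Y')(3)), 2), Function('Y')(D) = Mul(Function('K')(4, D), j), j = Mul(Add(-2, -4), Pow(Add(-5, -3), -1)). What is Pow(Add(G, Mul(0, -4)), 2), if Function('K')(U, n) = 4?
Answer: 4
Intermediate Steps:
j = Rational(3, 4) (j = Mul(-6, Pow(-8, -1)) = Mul(-6, Rational(-1, 8)) = Rational(3, 4) ≈ 0.75000)
Function('Y')(D) = 3 (Function('Y')(D) = Mul(4, Rational(3, 4)) = 3)
G = -2 (G = Add(-2, Pow(Add(-3, 3), 2)) = Add(-2, Pow(0, 2)) = Add(-2, 0) = -2)
Pow(Add(G, Mul(0, -4)), 2) = Pow(Add(-2, Mul(0, -4)), 2) = Pow(Add(-2, 0), 2) = Pow(-2, 2) = 4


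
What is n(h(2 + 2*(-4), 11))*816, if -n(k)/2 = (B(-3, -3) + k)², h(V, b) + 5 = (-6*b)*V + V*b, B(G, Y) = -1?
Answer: -171320832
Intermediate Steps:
h(V, b) = -5 - 5*V*b (h(V, b) = -5 + ((-6*b)*V + V*b) = -5 + (-6*V*b + V*b) = -5 - 5*V*b)
n(k) = -2*(-1 + k)²
n(h(2 + 2*(-4), 11))*816 = -2*(-1 + (-5 - 5*(2 + 2*(-4))*11))²*816 = -2*(-1 + (-5 - 5*(2 - 8)*11))²*816 = -2*(-1 + (-5 - 5*(-6)*11))²*816 = -2*(-1 + (-5 + 330))²*816 = -2*(-1 + 325)²*816 = -2*324²*816 = -2*104976*816 = -209952*816 = -171320832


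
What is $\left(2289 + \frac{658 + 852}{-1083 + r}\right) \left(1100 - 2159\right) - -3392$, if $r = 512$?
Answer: $- \frac{1380597199}{571} \approx -2.4179 \cdot 10^{6}$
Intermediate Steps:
$\left(2289 + \frac{658 + 852}{-1083 + r}\right) \left(1100 - 2159\right) - -3392 = \left(2289 + \frac{658 + 852}{-1083 + 512}\right) \left(1100 - 2159\right) - -3392 = \left(2289 + \frac{1510}{-571}\right) \left(-1059\right) + 3392 = \left(2289 + 1510 \left(- \frac{1}{571}\right)\right) \left(-1059\right) + 3392 = \left(2289 - \frac{1510}{571}\right) \left(-1059\right) + 3392 = \frac{1305509}{571} \left(-1059\right) + 3392 = - \frac{1382534031}{571} + 3392 = - \frac{1380597199}{571}$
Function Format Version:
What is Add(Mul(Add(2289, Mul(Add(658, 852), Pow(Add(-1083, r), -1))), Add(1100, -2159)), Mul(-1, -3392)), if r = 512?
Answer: Rational(-1380597199, 571) ≈ -2.4179e+6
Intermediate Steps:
Add(Mul(Add(2289, Mul(Add(658, 852), Pow(Add(-1083, r), -1))), Add(1100, -2159)), Mul(-1, -3392)) = Add(Mul(Add(2289, Mul(Add(658, 852), Pow(Add(-1083, 512), -1))), Add(1100, -2159)), Mul(-1, -3392)) = Add(Mul(Add(2289, Mul(1510, Pow(-571, -1))), -1059), 3392) = Add(Mul(Add(2289, Mul(1510, Rational(-1, 571))), -1059), 3392) = Add(Mul(Add(2289, Rational(-1510, 571)), -1059), 3392) = Add(Mul(Rational(1305509, 571), -1059), 3392) = Add(Rational(-1382534031, 571), 3392) = Rational(-1380597199, 571)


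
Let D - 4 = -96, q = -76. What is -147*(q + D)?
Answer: 24696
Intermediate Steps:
D = -92 (D = 4 - 96 = -92)
-147*(q + D) = -147*(-76 - 92) = -147*(-168) = 24696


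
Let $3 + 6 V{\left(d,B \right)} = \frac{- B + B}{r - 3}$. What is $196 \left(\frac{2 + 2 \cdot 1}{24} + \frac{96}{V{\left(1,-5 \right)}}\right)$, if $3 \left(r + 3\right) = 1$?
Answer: $- \frac{112798}{3} \approx -37599.0$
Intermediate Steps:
$r = - \frac{8}{3}$ ($r = -3 + \frac{1}{3} \cdot 1 = -3 + \frac{1}{3} = - \frac{8}{3} \approx -2.6667$)
$V{\left(d,B \right)} = - \frac{1}{2}$ ($V{\left(d,B \right)} = - \frac{1}{2} + \frac{\left(- B + B\right) \frac{1}{- \frac{8}{3} - 3}}{6} = - \frac{1}{2} + \frac{0 \frac{1}{- \frac{17}{3}}}{6} = - \frac{1}{2} + \frac{0 \left(- \frac{3}{17}\right)}{6} = - \frac{1}{2} + \frac{1}{6} \cdot 0 = - \frac{1}{2} + 0 = - \frac{1}{2}$)
$196 \left(\frac{2 + 2 \cdot 1}{24} + \frac{96}{V{\left(1,-5 \right)}}\right) = 196 \left(\frac{2 + 2 \cdot 1}{24} + \frac{96}{- \frac{1}{2}}\right) = 196 \left(\left(2 + 2\right) \frac{1}{24} + 96 \left(-2\right)\right) = 196 \left(4 \cdot \frac{1}{24} - 192\right) = 196 \left(\frac{1}{6} - 192\right) = 196 \left(- \frac{1151}{6}\right) = - \frac{112798}{3}$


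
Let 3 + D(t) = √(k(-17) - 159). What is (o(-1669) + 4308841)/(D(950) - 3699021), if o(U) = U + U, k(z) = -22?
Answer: -15926158929072/13682778552757 - 4305503*I*√181/13682778552757 ≈ -1.164 - 4.2334e-6*I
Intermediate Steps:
o(U) = 2*U
D(t) = -3 + I*√181 (D(t) = -3 + √(-22 - 159) = -3 + √(-181) = -3 + I*√181)
(o(-1669) + 4308841)/(D(950) - 3699021) = (2*(-1669) + 4308841)/((-3 + I*√181) - 3699021) = (-3338 + 4308841)/(-3699024 + I*√181) = 4305503/(-3699024 + I*√181)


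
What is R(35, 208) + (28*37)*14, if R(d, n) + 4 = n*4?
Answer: 15332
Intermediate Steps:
R(d, n) = -4 + 4*n (R(d, n) = -4 + n*4 = -4 + 4*n)
R(35, 208) + (28*37)*14 = (-4 + 4*208) + (28*37)*14 = (-4 + 832) + 1036*14 = 828 + 14504 = 15332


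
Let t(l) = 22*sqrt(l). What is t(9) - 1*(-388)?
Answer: 454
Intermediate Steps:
t(9) - 1*(-388) = 22*sqrt(9) - 1*(-388) = 22*3 + 388 = 66 + 388 = 454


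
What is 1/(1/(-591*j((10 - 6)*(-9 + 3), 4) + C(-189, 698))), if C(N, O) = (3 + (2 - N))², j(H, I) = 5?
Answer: 34681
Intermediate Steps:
C(N, O) = (5 - N)²
1/(1/(-591*j((10 - 6)*(-9 + 3), 4) + C(-189, 698))) = 1/(1/(-591*5 + (-5 - 189)²)) = 1/(1/(-2955 + (-194)²)) = 1/(1/(-2955 + 37636)) = 1/(1/34681) = 34681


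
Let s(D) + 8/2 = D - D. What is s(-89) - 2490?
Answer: -2494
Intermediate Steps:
s(D) = -4 (s(D) = -4 + (D - D) = -4 + 0 = -4)
s(-89) - 2490 = -4 - 2490 = -2494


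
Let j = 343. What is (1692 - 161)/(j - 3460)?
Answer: -1531/3117 ≈ -0.49118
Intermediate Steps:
(1692 - 161)/(j - 3460) = (1692 - 161)/(343 - 3460) = 1531/(-3117) = 1531*(-1/3117) = -1531/3117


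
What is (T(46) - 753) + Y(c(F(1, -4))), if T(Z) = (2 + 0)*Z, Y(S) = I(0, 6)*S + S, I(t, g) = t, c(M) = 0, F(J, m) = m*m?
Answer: -661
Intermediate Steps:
F(J, m) = m**2
Y(S) = S (Y(S) = 0*S + S = 0 + S = S)
T(Z) = 2*Z
(T(46) - 753) + Y(c(F(1, -4))) = (2*46 - 753) + 0 = (92 - 753) + 0 = -661 + 0 = -661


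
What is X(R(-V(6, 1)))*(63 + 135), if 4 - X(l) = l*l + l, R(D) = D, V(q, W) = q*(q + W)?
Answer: -340164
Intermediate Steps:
V(q, W) = q*(W + q)
X(l) = 4 - l - l² (X(l) = 4 - (l*l + l) = 4 - (l² + l) = 4 - (l + l²) = 4 + (-l - l²) = 4 - l - l²)
X(R(-V(6, 1)))*(63 + 135) = (4 - (-1)*6*(1 + 6) - (-6*(1 + 6))²)*(63 + 135) = (4 - (-1)*6*7 - (-6*7)²)*198 = (4 - (-1)*42 - (-1*42)²)*198 = (4 - 1*(-42) - 1*(-42)²)*198 = (4 + 42 - 1*1764)*198 = (4 + 42 - 1764)*198 = -1718*198 = -340164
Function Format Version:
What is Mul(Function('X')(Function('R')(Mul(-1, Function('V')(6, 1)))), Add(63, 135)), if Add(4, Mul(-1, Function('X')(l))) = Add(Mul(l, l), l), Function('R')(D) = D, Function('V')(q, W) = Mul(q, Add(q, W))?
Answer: -340164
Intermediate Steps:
Function('V')(q, W) = Mul(q, Add(W, q))
Function('X')(l) = Add(4, Mul(-1, l), Mul(-1, Pow(l, 2))) (Function('X')(l) = Add(4, Mul(-1, Add(Mul(l, l), l))) = Add(4, Mul(-1, Add(Pow(l, 2), l))) = Add(4, Mul(-1, Add(l, Pow(l, 2)))) = Add(4, Add(Mul(-1, l), Mul(-1, Pow(l, 2)))) = Add(4, Mul(-1, l), Mul(-1, Pow(l, 2))))
Mul(Function('X')(Function('R')(Mul(-1, Function('V')(6, 1)))), Add(63, 135)) = Mul(Add(4, Mul(-1, Mul(-1, Mul(6, Add(1, 6)))), Mul(-1, Pow(Mul(-1, Mul(6, Add(1, 6))), 2))), Add(63, 135)) = Mul(Add(4, Mul(-1, Mul(-1, Mul(6, 7))), Mul(-1, Pow(Mul(-1, Mul(6, 7)), 2))), 198) = Mul(Add(4, Mul(-1, Mul(-1, 42)), Mul(-1, Pow(Mul(-1, 42), 2))), 198) = Mul(Add(4, Mul(-1, -42), Mul(-1, Pow(-42, 2))), 198) = Mul(Add(4, 42, Mul(-1, 1764)), 198) = Mul(Add(4, 42, -1764), 198) = Mul(-1718, 198) = -340164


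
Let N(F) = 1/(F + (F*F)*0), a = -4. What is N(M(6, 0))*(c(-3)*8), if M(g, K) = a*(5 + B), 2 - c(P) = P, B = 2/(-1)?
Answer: -10/3 ≈ -3.3333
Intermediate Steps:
B = -2 (B = 2*(-1) = -2)
c(P) = 2 - P
M(g, K) = -12 (M(g, K) = -4*(5 - 2) = -4*3 = -12)
N(F) = 1/F (N(F) = 1/(F + F**2*0) = 1/(F + 0) = 1/F)
N(M(6, 0))*(c(-3)*8) = ((2 - 1*(-3))*8)/(-12) = -(2 + 3)*8/12 = -5*8/12 = -1/12*40 = -10/3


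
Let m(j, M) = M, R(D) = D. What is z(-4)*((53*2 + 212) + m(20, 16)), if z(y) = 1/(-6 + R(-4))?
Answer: -167/5 ≈ -33.400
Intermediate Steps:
z(y) = -1/10 (z(y) = 1/(-6 - 4) = 1/(-10) = -1/10)
z(-4)*((53*2 + 212) + m(20, 16)) = -((53*2 + 212) + 16)/10 = -((106 + 212) + 16)/10 = -(318 + 16)/10 = -1/10*334 = -167/5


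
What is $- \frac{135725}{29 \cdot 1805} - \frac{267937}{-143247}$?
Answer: $- \frac{1083407362}{1499652843} \approx -0.72244$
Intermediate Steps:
$- \frac{135725}{29 \cdot 1805} - \frac{267937}{-143247} = - \frac{135725}{52345} - - \frac{267937}{143247} = \left(-135725\right) \frac{1}{52345} + \frac{267937}{143247} = - \frac{27145}{10469} + \frac{267937}{143247} = - \frac{1083407362}{1499652843}$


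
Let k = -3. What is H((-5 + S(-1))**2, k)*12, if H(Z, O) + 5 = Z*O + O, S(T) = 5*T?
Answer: -3696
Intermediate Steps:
H(Z, O) = -5 + O + O*Z (H(Z, O) = -5 + (Z*O + O) = -5 + (O*Z + O) = -5 + (O + O*Z) = -5 + O + O*Z)
H((-5 + S(-1))**2, k)*12 = (-5 - 3 - 3*(-5 + 5*(-1))**2)*12 = (-5 - 3 - 3*(-5 - 5)**2)*12 = (-5 - 3 - 3*(-10)**2)*12 = (-5 - 3 - 3*100)*12 = (-5 - 3 - 300)*12 = -308*12 = -3696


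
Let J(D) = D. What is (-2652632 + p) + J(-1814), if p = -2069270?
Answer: -4723716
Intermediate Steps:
(-2652632 + p) + J(-1814) = (-2652632 - 2069270) - 1814 = -4721902 - 1814 = -4723716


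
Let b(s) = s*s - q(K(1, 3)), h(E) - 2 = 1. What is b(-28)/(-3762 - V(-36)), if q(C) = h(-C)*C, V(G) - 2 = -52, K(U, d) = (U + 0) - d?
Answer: -395/1856 ≈ -0.21282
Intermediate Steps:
h(E) = 3 (h(E) = 2 + 1 = 3)
K(U, d) = U - d
V(G) = -50 (V(G) = 2 - 52 = -50)
q(C) = 3*C
b(s) = 6 + s² (b(s) = s*s - 3*(1 - 1*3) = s² - 3*(1 - 3) = s² - 3*(-2) = s² - 1*(-6) = s² + 6 = 6 + s²)
b(-28)/(-3762 - V(-36)) = (6 + (-28)²)/(-3762 - 1*(-50)) = (6 + 784)/(-3762 + 50) = 790/(-3712) = 790*(-1/3712) = -395/1856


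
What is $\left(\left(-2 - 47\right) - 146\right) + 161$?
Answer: $-34$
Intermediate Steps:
$\left(\left(-2 - 47\right) - 146\right) + 161 = \left(-49 - 146\right) + 161 = -195 + 161 = -34$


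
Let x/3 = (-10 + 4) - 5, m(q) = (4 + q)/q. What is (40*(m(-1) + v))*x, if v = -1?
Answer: 5280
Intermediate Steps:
m(q) = (4 + q)/q
x = -33 (x = 3*((-10 + 4) - 5) = 3*(-6 - 5) = 3*(-11) = -33)
(40*(m(-1) + v))*x = (40*((4 - 1)/(-1) - 1))*(-33) = (40*(-1*3 - 1))*(-33) = (40*(-3 - 1))*(-33) = (40*(-4))*(-33) = -160*(-33) = 5280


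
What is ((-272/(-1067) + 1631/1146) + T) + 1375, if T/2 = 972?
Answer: 4060465447/1222782 ≈ 3320.7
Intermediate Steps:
T = 1944 (T = 2*972 = 1944)
((-272/(-1067) + 1631/1146) + T) + 1375 = ((-272/(-1067) + 1631/1146) + 1944) + 1375 = ((-272*(-1/1067) + 1631*(1/1146)) + 1944) + 1375 = ((272/1067 + 1631/1146) + 1944) + 1375 = (2051989/1222782 + 1944) + 1375 = 2379140197/1222782 + 1375 = 4060465447/1222782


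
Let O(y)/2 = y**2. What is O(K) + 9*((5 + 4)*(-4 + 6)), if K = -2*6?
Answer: 450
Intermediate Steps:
K = -12
O(y) = 2*y**2
O(K) + 9*((5 + 4)*(-4 + 6)) = 2*(-12)**2 + 9*((5 + 4)*(-4 + 6)) = 2*144 + 9*(9*2) = 288 + 9*18 = 288 + 162 = 450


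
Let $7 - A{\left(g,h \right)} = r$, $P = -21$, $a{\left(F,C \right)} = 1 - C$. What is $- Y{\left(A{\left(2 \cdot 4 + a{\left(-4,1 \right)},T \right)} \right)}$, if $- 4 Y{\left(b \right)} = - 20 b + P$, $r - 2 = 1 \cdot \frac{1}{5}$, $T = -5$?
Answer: $- \frac{117}{4} \approx -29.25$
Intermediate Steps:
$r = \frac{11}{5}$ ($r = 2 + 1 \cdot \frac{1}{5} = 2 + \frac{1}{5} = \frac{11}{5} \approx 2.2$)
$A{\left(g,h \right)} = \frac{24}{5}$ ($A{\left(g,h \right)} = 7 - \frac{11}{5} = \frac{24}{5}$)
$Y{\left(b \right)} = \frac{21}{4} + 5 b$ ($Y{\left(b \right)} = - \frac{- 20 b - 21}{4} = - \frac{-21 - 20 b}{4} = \frac{21}{4} + 5 b$)
$- Y{\left(A{\left(2 \cdot 4 + a{\left(-4,1 \right)},T \right)} \right)} = - (\frac{21}{4} + 5 \cdot \frac{24}{5}) = - (\frac{21}{4} + 24) = \left(-1\right) \frac{117}{4} = - \frac{117}{4}$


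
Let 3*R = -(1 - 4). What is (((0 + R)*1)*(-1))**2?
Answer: 1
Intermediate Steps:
R = 1 (R = (-(1 - 4))/3 = (-1*(-3))/3 = (1/3)*3 = 1)
(((0 + R)*1)*(-1))**2 = (((0 + 1)*1)*(-1))**2 = ((1*1)*(-1))**2 = (1*(-1))**2 = (-1)**2 = 1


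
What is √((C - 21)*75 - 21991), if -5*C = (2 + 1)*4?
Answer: I*√23746 ≈ 154.1*I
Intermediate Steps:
C = -12/5 (C = -(2 + 1)*4/5 = -3*4/5 = -⅕*12 = -12/5 ≈ -2.4000)
√((C - 21)*75 - 21991) = √((-12/5 - 21)*75 - 21991) = √(-117/5*75 - 21991) = √(-1755 - 21991) = √(-23746) = I*√23746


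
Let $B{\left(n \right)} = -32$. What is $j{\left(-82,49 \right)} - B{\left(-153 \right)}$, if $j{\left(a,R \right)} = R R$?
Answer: $2433$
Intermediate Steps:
$j{\left(a,R \right)} = R^{2}$
$j{\left(-82,49 \right)} - B{\left(-153 \right)} = 49^{2} - -32 = 2401 + 32 = 2433$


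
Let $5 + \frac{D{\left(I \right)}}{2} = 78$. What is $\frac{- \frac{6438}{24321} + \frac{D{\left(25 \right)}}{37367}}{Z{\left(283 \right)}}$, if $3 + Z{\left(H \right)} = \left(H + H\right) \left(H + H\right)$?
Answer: $- \frac{7182360}{8822354716087} \approx -8.1411 \cdot 10^{-7}$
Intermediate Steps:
$D{\left(I \right)} = 146$ ($D{\left(I \right)} = -10 + 2 \cdot 78 = -10 + 156 = 146$)
$Z{\left(H \right)} = -3 + 4 H^{2}$ ($Z{\left(H \right)} = -3 + \left(H + H\right) \left(H + H\right) = -3 + 2 H 2 H = -3 + 4 H^{2}$)
$\frac{- \frac{6438}{24321} + \frac{D{\left(25 \right)}}{37367}}{Z{\left(283 \right)}} = \frac{- \frac{6438}{24321} + \frac{146}{37367}}{-3 + 4 \cdot 283^{2}} = \frac{\left(-6438\right) \frac{1}{24321} + 146 \cdot \frac{1}{37367}}{-3 + 4 \cdot 80089} = \frac{- \frac{2146}{8107} + \frac{146}{37367}}{-3 + 320356} = - \frac{7182360}{27539479 \cdot 320353} = \left(- \frac{7182360}{27539479}\right) \frac{1}{320353} = - \frac{7182360}{8822354716087}$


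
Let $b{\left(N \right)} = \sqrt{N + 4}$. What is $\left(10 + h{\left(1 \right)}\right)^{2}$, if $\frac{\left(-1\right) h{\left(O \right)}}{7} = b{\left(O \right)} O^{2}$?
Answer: $345 - 140 \sqrt{5} \approx 31.95$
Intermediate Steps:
$b{\left(N \right)} = \sqrt{4 + N}$
$h{\left(O \right)} = - 7 O^{2} \sqrt{4 + O}$ ($h{\left(O \right)} = - 7 \sqrt{4 + O} O^{2} = - 7 O^{2} \sqrt{4 + O}$)
$\left(10 + h{\left(1 \right)}\right)^{2} = \left(10 - 7 \cdot 1^{2} \sqrt{4 + 1}\right)^{2} = \left(10 - 7 \sqrt{5}\right)^{2}$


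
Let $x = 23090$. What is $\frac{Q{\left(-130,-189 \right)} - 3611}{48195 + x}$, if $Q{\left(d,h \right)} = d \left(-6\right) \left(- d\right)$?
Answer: $\frac{97789}{71285} \approx 1.3718$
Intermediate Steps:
$Q{\left(d,h \right)} = 6 d^{2}$ ($Q{\left(d,h \right)} = - 6 d \left(- d\right) = 6 d^{2}$)
$\frac{Q{\left(-130,-189 \right)} - 3611}{48195 + x} = \frac{6 \left(-130\right)^{2} - 3611}{48195 + 23090} = \frac{6 \cdot 16900 - 3611}{71285} = \left(101400 - 3611\right) \frac{1}{71285} = 97789 \cdot \frac{1}{71285} = \frac{97789}{71285}$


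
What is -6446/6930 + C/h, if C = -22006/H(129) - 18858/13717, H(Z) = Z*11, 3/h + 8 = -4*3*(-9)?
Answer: -811879027/1440285 ≈ -563.69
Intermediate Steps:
h = 3/100 (h = 3/(-8 - 4*3*(-9)) = 3/(-8 - 12*(-9)) = 3/(-8 + 108) = 3/100 ≈ 0.030000)
H(Z) = 11*Z
C = -694748/41151 (C = -22006/(11*129) - 18858/13717 = -22006/1419 - 18858*1/13717 = -22006*1/1419 - 18858/13717 = -22006/1419 - 18858/13717 = -694748/41151 ≈ -16.883)
-6446/6930 + C/h = -6446/6930 - 694748/(41151*3/100) = -6446*1/6930 - 694748/41151*100/3 = -293/315 - 69474800/123453 = -811879027/1440285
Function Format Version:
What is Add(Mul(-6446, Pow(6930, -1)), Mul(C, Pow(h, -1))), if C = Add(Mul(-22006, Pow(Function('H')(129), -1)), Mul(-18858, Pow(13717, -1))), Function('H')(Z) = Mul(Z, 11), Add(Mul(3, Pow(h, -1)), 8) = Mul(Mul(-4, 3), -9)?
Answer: Rational(-811879027, 1440285) ≈ -563.69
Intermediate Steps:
h = Rational(3, 100) (h = Mul(3, Pow(Add(-8, Mul(Mul(-4, 3), -9)), -1)) = Mul(3, Pow(Add(-8, Mul(-12, -9)), -1)) = Mul(3, Pow(Add(-8, 108), -1)) = Mul(3, Pow(100, -1)) = Mul(3, Rational(1, 100)) = Rational(3, 100) ≈ 0.030000)
Function('H')(Z) = Mul(11, Z)
C = Rational(-694748, 41151) (C = Add(Mul(-22006, Pow(Mul(11, 129), -1)), Mul(-18858, Pow(13717, -1))) = Add(Mul(-22006, Pow(1419, -1)), Mul(-18858, Rational(1, 13717))) = Add(Mul(-22006, Rational(1, 1419)), Rational(-18858, 13717)) = Add(Rational(-22006, 1419), Rational(-18858, 13717)) = Rational(-694748, 41151) ≈ -16.883)
Add(Mul(-6446, Pow(6930, -1)), Mul(C, Pow(h, -1))) = Add(Mul(-6446, Pow(6930, -1)), Mul(Rational(-694748, 41151), Pow(Rational(3, 100), -1))) = Add(Mul(-6446, Rational(1, 6930)), Mul(Rational(-694748, 41151), Rational(100, 3))) = Add(Rational(-293, 315), Rational(-69474800, 123453)) = Rational(-811879027, 1440285)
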